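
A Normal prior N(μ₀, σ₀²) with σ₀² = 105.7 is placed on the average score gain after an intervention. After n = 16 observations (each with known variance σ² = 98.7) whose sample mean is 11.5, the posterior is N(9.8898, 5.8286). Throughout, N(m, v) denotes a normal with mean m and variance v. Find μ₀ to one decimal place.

The posterior mean is a precision-weighted average: μ_n = (τ₀μ₀ + τ_data·x̄)/(τ₀+τ_data), with τ₀=1/σ₀² and τ_data=n/σ².
Here τ₀ = 1/105.7 = 0.009461 and τ_data = 16/98.7 = 0.162107, so τ_n = 0.171568.
Rearranging for μ₀: μ₀ = (μ_n·τ_n − τ_data·x̄)/τ₀ = (9.8898·0.171568 − 0.162107·11.5) / 0.009461 = -0.167457/0.009461 ≈ -17.7.

μ₀ = -17.7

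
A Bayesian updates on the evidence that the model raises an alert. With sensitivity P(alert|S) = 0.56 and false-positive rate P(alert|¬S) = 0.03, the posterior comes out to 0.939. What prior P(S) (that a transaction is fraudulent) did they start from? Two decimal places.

Bayes' rule in odds form gives O(S|E) = O(S)·[P(E|S)/P(E|¬S)], hence O(S) = O(S|E)/LR.
Posterior odds = 0.939/(1−0.939) = 15.3934. LR = 0.56/0.03 = 18.6667.
Prior odds = 15.3934/18.6667 = 0.8246, so P(S) = 0.8246/(1+0.8246) ≈ 0.45.

P(S) = 0.45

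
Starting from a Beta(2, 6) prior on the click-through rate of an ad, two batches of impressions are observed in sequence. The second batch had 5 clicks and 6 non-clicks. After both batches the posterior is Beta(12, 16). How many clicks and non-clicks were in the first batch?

5 clicks and 4 non-clicks

Because Beta–binomial updating is additive in the counts, the combined data contributed (α_post−α_prior, β_post−β_prior) successes and failures.
Total across both batches: 12−2=10 clicks, 16−6=10 non-clicks.
Subtract the second batch: 10−5=5 clicks and 10−6=4 non-clicks.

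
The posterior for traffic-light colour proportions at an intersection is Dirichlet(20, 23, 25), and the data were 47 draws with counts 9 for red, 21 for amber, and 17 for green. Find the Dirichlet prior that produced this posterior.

Dirichlet(11, 2, 8)

For a Dirichlet(α) prior with multinomial counts c, the posterior is Dirichlet(α + c) componentwise.
Subtract each count from the matching posterior parameter: 20−9=11, 23−21=2, 25−17=8.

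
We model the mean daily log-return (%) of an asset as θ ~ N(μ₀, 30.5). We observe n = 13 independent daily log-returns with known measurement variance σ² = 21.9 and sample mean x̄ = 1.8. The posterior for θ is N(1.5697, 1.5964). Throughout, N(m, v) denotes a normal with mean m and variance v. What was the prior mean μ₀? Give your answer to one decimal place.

μ₀ = -2.6

With known observation variance, the Normal–Normal posterior has precision τ_n = τ₀ + n/σ² and mean μ_n = (τ₀μ₀ + (n/σ²)x̄)/τ_n.
Here τ₀ = 1/30.5 = 0.032787 and τ_data = 13/21.9 = 0.593607, so τ_n = 0.626394.
Rearranging for μ₀: μ₀ = (μ_n·τ_n − τ_data·x̄)/τ₀ = (1.5697·0.626394 − 0.593607·1.8) / 0.032787 = -0.085242/0.032787 ≈ -2.6.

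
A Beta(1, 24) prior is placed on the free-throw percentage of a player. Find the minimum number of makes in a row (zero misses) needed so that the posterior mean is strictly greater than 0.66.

After k makes and 0 misses the posterior is Beta(1+k, 24), with mean (1+k)/(1+24+k).
Set (1+k)/(25+k) > 0.66 and solve: k > (0.66·25 − 1)/(1 − 0.66) = 45.588.
The smallest integer exceeding 45.588 is 46, and checking k=46: (47)/(71) = 0.6620 > 0.66.

k = 46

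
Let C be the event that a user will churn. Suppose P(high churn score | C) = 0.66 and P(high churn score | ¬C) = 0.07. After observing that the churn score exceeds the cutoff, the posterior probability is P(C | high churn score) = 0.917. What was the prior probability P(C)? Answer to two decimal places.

P(C) = 0.54

Bayes' rule in odds form gives O(C|E) = O(C)·[P(E|C)/P(E|¬C)], hence O(C) = O(C|E)/LR.
Posterior odds = 0.917/(1−0.917) = 11.0482. LR = 0.66/0.07 = 9.4286.
Prior odds = 11.0482/9.4286 = 1.1718, so P(C) = 1.1718/(1+1.1718) ≈ 0.54.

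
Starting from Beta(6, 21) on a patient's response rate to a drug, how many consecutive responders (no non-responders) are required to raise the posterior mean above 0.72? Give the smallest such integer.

After k responders and 0 non-responders the posterior is Beta(6+k, 21), with mean (6+k)/(6+21+k).
Set (6+k)/(27+k) > 0.72 and solve: k > (0.72·27 − 6)/(1 − 0.72) = 48.000.
The smallest integer exceeding 48.000 is 49.

k = 49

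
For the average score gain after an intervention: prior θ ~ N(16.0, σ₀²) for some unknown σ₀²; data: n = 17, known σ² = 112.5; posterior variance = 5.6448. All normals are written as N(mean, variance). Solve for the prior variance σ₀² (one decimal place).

σ₀² = 38.4

Posterior precision equals prior precision plus data precision: 1/σ_n² = 1/σ₀² + n/σ².
So 1/σ₀² = 1/5.6448 − 17/112.5 = 0.177154 − 0.151111 = 0.026043.
Hence σ₀² = 1/0.026043 ≈ 38.4.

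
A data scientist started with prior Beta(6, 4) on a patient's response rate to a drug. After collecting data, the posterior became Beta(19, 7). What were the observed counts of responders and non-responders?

Beta is conjugate to the binomial likelihood: posterior = Beta(α+s, β+f).
Match parameters: s=19−6=13, f=7−4=3.

13 responders and 3 non-responders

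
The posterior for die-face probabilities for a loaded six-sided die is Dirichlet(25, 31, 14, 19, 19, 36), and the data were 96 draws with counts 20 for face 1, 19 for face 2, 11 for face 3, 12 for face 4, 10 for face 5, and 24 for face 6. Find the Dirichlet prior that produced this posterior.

For a Dirichlet(α) prior with multinomial counts c, the posterior is Dirichlet(α + c) componentwise.
Subtract each count from the matching posterior parameter: 25−20=5, 31−19=12, 14−11=3, 19−12=7, 19−10=9, 36−24=12.

Dirichlet(5, 12, 3, 7, 9, 12)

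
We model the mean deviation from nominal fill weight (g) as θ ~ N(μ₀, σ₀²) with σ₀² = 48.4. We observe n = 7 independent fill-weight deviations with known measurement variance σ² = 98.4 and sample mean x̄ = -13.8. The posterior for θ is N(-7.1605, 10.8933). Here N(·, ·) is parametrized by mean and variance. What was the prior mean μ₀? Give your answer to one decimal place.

μ₀ = 15.7

With known observation variance, the Normal–Normal posterior has precision τ_n = τ₀ + n/σ² and mean μ_n = (τ₀μ₀ + (n/σ²)x̄)/τ_n.
Here τ₀ = 1/48.4 = 0.020661 and τ_data = 7/98.4 = 0.071138, so τ_n = 0.091799.
Rearranging for μ₀: μ₀ = (μ_n·τ_n − τ_data·x̄)/τ₀ = (-7.1605·0.091799 − 0.071138·-13.8) / 0.020661 = 0.324378/0.020661 ≈ 15.7.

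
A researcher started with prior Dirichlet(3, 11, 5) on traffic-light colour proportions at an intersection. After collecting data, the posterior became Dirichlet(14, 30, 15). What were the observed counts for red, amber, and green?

For a Dirichlet(α) prior with multinomial counts c, the posterior is Dirichlet(α + c) componentwise.
Counts are posterior − prior componentwise: 14−3=11, 30−11=19, 15−5=10.

counts (11, 19, 10)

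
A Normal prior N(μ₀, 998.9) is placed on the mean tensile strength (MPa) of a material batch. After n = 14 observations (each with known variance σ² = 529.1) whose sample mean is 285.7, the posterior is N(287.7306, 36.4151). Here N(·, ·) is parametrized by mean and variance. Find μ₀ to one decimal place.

μ₀ = 341.4

With known observation variance, the Normal–Normal posterior has precision τ_n = τ₀ + n/σ² and mean μ_n = (τ₀μ₀ + (n/σ²)x̄)/τ_n.
Here τ₀ = 1/998.9 = 0.001001 and τ_data = 14/529.1 = 0.026460, so τ_n = 0.027461.
Rearranging for μ₀: μ₀ = (μ_n·τ_n − τ_data·x̄)/τ₀ = (287.7306·0.027461 − 0.026460·285.7) / 0.001001 = 0.341748/0.001001 ≈ 341.4.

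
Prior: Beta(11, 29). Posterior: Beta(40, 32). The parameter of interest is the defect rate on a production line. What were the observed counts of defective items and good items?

29 defective items and 3 good items

Beta is conjugate to the binomial likelihood: posterior = Beta(a+s, b+f).
So s = 40 − 11 = 29 and f = 32 − 29 = 3.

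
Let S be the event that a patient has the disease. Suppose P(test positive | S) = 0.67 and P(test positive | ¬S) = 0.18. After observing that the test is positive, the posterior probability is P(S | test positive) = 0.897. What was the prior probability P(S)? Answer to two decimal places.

Bayes' rule in odds form gives O(S|E) = O(S)·[P(E|S)/P(E|¬S)], hence O(S) = O(S|E)/LR.
Posterior odds = 0.897/(1−0.897) = 8.7087. LR = 0.67/0.18 = 3.7222.
Prior odds = 8.7087/3.7222 = 2.3397, so P(S) = 2.3397/(1+2.3397) ≈ 0.70.

P(S) = 0.70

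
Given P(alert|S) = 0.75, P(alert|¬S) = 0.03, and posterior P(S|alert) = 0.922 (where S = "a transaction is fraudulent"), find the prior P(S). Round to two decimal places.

P(S) = 0.32

Bayes' rule in odds form gives O(S|E) = O(S)·[P(E|S)/P(E|¬S)], hence O(S) = O(S|E)/LR.
Posterior odds = 0.922/(1−0.922) = 11.8205. LR = 0.75/0.03 = 25.0000.
Prior odds = 11.8205/25.0000 = 0.4728, so P(S) = 0.4728/(1+0.4728) ≈ 0.32.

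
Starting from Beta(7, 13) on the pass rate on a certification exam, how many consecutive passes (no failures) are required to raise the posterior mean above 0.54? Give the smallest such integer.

After k passes and 0 failures the posterior is Beta(7+k, 13), with mean (7+k)/(7+13+k).
Set (7+k)/(20+k) > 0.54 and solve: k > (0.54·20 − 7)/(1 − 0.54) = 8.261.
The smallest integer exceeding 8.261 is 9.

k = 9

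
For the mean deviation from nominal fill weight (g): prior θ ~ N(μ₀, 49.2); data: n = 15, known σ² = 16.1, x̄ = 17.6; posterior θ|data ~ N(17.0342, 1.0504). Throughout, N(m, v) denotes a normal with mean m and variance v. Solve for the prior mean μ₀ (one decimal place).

μ₀ = -8.9

The posterior mean is a precision-weighted average: μ_n = (τ₀μ₀ + τ_data·x̄)/(τ₀+τ_data), with τ₀=1/σ₀² and τ_data=n/σ².
Here τ₀ = 1/49.2 = 0.020325 and τ_data = 15/16.1 = 0.931677, so τ_n = 0.952002.
Rearranging for μ₀: μ₀ = (μ_n·τ_n − τ_data·x̄)/τ₀ = (17.0342·0.952002 − 0.931677·17.6) / 0.020325 = -0.180923/0.020325 ≈ -8.9.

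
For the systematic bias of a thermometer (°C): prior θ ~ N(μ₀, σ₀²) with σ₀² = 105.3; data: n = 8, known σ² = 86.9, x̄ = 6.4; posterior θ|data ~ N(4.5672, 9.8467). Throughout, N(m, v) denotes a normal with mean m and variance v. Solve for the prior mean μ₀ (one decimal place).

μ₀ = -13.2

With known observation variance, the Normal–Normal posterior has precision τ_n = τ₀ + n/σ² and mean μ_n = (τ₀μ₀ + (n/σ²)x̄)/τ_n.
Here τ₀ = 1/105.3 = 0.009497 and τ_data = 8/86.9 = 0.092060, so τ_n = 0.101557.
Rearranging for μ₀: μ₀ = (μ_n·τ_n − τ_data·x̄)/τ₀ = (4.5672·0.101557 − 0.092060·6.4) / 0.009497 = -0.125353/0.009497 ≈ -13.2.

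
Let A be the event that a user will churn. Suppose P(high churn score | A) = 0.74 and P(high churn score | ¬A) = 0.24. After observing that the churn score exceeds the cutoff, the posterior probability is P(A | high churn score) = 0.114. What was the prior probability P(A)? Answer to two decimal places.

Bayes' rule in odds form gives O(A|E) = O(A)·[P(E|A)/P(E|¬A)], hence O(A) = O(A|E)/LR.
Posterior odds = 0.114/(1−0.114) = 0.1287. LR = 0.74/0.24 = 3.0833.
Prior odds = 0.1287/3.0833 = 0.0417, so P(A) = 0.0417/(1+0.0417) ≈ 0.04.

P(A) = 0.04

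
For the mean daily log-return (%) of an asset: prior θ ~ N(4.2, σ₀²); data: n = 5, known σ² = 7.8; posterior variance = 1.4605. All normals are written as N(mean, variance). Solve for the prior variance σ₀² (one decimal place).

σ₀² = 22.9

Posterior precision equals prior precision plus data precision: 1/σ_n² = 1/σ₀² + n/σ².
So 1/σ₀² = 1/1.4605 − 5/7.8 = 0.684697 − 0.641026 = 0.043671.
Hence σ₀² = 1/0.043671 ≈ 22.9.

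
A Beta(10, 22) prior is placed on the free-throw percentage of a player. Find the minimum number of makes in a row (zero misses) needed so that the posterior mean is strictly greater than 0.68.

k = 37

After k makes and 0 misses the posterior is Beta(10+k, 22), with mean (10+k)/(10+22+k).
Set (10+k)/(32+k) > 0.68 and solve: k > (0.68·32 − 10)/(1 − 0.68) = 36.750.
The smallest integer exceeding 36.750 is 37, and checking k=37: (47)/(69) = 0.6812 > 0.68.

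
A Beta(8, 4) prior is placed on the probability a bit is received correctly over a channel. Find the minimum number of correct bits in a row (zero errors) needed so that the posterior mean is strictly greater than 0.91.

k = 33

After k correct bits and 0 errors the posterior is Beta(8+k, 4), with mean (8+k)/(8+4+k).
Set (8+k)/(12+k) > 0.91 and solve: k > (0.91·12 − 8)/(1 − 0.91) = 32.444.
The smallest integer exceeding 32.444 is 33.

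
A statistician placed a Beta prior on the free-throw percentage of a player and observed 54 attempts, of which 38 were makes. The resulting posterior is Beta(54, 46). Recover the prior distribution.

Beta(16, 30)

Beta is conjugate to the binomial likelihood: posterior = Beta(a+s, b+f).
Subtract the data counts: 54−38=16, 46−16=30.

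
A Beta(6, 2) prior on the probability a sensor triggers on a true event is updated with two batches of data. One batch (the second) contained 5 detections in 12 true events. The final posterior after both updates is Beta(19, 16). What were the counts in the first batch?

Sequential conjugate updates are equivalent to a single update on the pooled data, so total successes = posterior α − prior α and total failures = posterior β − prior β.
Total across both batches: 19−6=13 detections, 16−2=14 misses.
Subtract the second batch: 13−5=8 detections and 14−7=7 misses.

8 detections and 7 misses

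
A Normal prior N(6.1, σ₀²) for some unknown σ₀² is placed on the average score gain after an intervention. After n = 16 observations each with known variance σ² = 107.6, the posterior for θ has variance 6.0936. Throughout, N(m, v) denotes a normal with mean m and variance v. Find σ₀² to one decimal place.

Posterior precision equals prior precision plus data precision: 1/σ_n² = 1/σ₀² + n/σ².
So 1/σ₀² = 1/6.0936 − 16/107.6 = 0.164107 − 0.148699 = 0.015408.
Hence σ₀² = 1/0.015408 ≈ 64.9.

σ₀² = 64.9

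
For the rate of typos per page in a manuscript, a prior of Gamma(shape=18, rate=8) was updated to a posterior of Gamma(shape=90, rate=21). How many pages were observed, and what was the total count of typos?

Gamma–Poisson conjugacy: posterior shape = α + Σxᵢ, posterior rate = β + n.
Matching: Σxᵢ = 90 − 18 = 72 and n = 21 − 8 = 13.

n = 13 pages with total 72 typos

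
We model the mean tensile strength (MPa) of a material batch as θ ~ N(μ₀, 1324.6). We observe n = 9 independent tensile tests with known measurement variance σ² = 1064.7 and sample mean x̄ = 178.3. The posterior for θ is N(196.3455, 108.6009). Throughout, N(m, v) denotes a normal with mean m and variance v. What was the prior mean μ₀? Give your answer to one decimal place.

The posterior mean is a precision-weighted average: μ_n = (τ₀μ₀ + τ_data·x̄)/(τ₀+τ_data), with τ₀=1/σ₀² and τ_data=n/σ².
Here τ₀ = 1/1324.6 = 0.000755 and τ_data = 9/1064.7 = 0.008453, so τ_n = 0.009208.
Rearranging for μ₀: μ₀ = (μ_n·τ_n − τ_data·x̄)/τ₀ = (196.3455·0.009208 − 0.008453·178.3) / 0.000755 = 0.300779/0.000755 ≈ 398.4.

μ₀ = 398.4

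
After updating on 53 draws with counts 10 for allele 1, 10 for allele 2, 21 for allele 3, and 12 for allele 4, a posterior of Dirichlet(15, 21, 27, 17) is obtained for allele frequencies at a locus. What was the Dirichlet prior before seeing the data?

Dirichlet(5, 11, 6, 5)

For a Dirichlet(α) prior with multinomial counts c, the posterior is Dirichlet(α + c) componentwise.
Subtract each count from the matching posterior parameter: 15−10=5, 21−10=11, 27−21=6, 17−12=5.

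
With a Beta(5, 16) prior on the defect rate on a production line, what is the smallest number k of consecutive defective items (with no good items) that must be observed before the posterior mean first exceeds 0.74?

After k defective items and 0 good items the posterior is Beta(5+k, 16), with mean (5+k)/(5+16+k).
Set (5+k)/(21+k) > 0.74 and solve: k > (0.74·21 − 5)/(1 − 0.74) = 40.538.
The smallest integer exceeding 40.538 is 41, and checking k=41: (46)/(62) = 0.7419 > 0.74.

k = 41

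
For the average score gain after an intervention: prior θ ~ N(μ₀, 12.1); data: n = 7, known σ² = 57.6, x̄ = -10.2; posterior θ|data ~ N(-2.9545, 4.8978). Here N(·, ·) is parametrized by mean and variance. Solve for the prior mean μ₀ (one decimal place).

μ₀ = 7.7

The posterior mean is a precision-weighted average: μ_n = (τ₀μ₀ + τ_data·x̄)/(τ₀+τ_data), with τ₀=1/σ₀² and τ_data=n/σ².
Here τ₀ = 1/12.1 = 0.082645 and τ_data = 7/57.6 = 0.121528, so τ_n = 0.204173.
Rearranging for μ₀: μ₀ = (μ_n·τ_n − τ_data·x̄)/τ₀ = (-2.9545·0.204173 − 0.121528·-10.2) / 0.082645 = 0.636356/0.082645 ≈ 7.7.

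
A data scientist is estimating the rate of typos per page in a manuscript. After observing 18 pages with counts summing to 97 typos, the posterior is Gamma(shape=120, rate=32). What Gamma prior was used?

A Gamma(α, β) prior (rate parametrization) on a Poisson rate with n observations summing to S gives posterior Gamma(α+S, β+n).
So α = 120 − 97 = 23 and β = 32 − 18 = 14.

Gamma(shape=23, rate=14)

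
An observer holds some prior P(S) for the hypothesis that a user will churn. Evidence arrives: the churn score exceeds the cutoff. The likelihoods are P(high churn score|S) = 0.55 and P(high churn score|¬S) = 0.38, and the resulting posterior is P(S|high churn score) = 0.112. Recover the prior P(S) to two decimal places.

P(S) = 0.08

Bayes' rule in odds form gives O(S|E) = O(S)·[P(E|S)/P(E|¬S)], hence O(S) = O(S|E)/LR.
Posterior odds = 0.112/(1−0.112) = 0.1261. LR = 0.55/0.38 = 1.4474.
Prior odds = 0.1261/1.4474 = 0.0871, so P(S) = 0.0871/(1+0.0871) ≈ 0.08.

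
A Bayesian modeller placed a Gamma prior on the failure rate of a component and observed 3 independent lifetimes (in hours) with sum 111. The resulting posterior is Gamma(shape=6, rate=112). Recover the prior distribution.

For an exponential likelihood with a Gamma(α, β) prior on the rate, n observations with total T give posterior Gamma(α+n, β+T).
So α = 6 − 3 = 3 and β = 112 − 111 = 1.

Gamma(shape=3, rate=1)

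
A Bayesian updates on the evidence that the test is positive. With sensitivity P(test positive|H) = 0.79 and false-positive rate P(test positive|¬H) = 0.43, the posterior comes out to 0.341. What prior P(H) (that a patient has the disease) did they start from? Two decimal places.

In odds form, posterior odds = prior odds × likelihood ratio, so prior odds = posterior odds ÷ LR.
Posterior odds = 0.341/(1−0.341) = 0.5175. LR = 0.79/0.43 = 1.8372.
Prior odds = 0.5175/1.8372 = 0.2817, so P(H) = 0.2817/(1+0.2817) ≈ 0.22.

P(H) = 0.22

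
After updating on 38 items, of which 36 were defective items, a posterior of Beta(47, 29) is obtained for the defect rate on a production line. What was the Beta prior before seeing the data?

Under Beta–binomial conjugacy the posterior parameters are (α+s, β+f).
Subtract the data counts: 47−36=11, 29−2=27.

Beta(11, 27)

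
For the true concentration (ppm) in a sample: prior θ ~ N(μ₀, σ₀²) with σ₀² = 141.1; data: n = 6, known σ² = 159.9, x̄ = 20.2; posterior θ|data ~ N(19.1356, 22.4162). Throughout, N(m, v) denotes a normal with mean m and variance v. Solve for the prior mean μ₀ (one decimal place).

μ₀ = 13.5

With known observation variance, the Normal–Normal posterior has precision τ_n = τ₀ + n/σ² and mean μ_n = (τ₀μ₀ + (n/σ²)x̄)/τ_n.
Here τ₀ = 1/141.1 = 0.007087 and τ_data = 6/159.9 = 0.037523, so τ_n = 0.044610.
Rearranging for μ₀: μ₀ = (μ_n·τ_n − τ_data·x̄)/τ₀ = (19.1356·0.044610 − 0.037523·20.2) / 0.007087 = 0.095675/0.007087 ≈ 13.5.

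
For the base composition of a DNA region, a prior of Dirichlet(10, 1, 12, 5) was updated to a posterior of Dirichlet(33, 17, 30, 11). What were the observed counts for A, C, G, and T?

counts (23, 16, 18, 6)

For a Dirichlet(α) prior with multinomial counts c, the posterior is Dirichlet(α + c) componentwise.
Counts are posterior − prior componentwise: 33−10=23, 17−1=16, 30−12=18, 11−5=6.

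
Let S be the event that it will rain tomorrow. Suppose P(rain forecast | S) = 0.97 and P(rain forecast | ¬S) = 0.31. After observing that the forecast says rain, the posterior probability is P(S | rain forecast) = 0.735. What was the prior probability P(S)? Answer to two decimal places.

In odds form, posterior odds = prior odds × likelihood ratio, so prior odds = posterior odds ÷ LR.
Posterior odds = 0.735/(1−0.735) = 2.7736. LR = 0.97/0.31 = 3.1290.
Prior odds = 2.7736/3.1290 = 0.8864, so P(S) = 0.8864/(1+0.8864) ≈ 0.47.

P(S) = 0.47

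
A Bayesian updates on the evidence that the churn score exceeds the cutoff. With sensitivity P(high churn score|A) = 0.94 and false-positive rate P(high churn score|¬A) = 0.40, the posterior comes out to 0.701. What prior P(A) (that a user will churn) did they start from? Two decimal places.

In odds form, posterior odds = prior odds × likelihood ratio, so prior odds = posterior odds ÷ LR.
Posterior odds = 0.701/(1−0.701) = 2.3445. LR = 0.94/0.40 = 2.3500.
Prior odds = 2.3445/2.3500 = 0.9977, so P(A) = 0.9977/(1+0.9977) ≈ 0.50.

P(A) = 0.50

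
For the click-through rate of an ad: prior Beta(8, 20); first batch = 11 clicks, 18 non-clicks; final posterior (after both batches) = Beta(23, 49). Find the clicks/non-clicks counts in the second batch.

4 clicks and 11 non-clicks

Sequential conjugate updates are equivalent to a single update on the pooled data, so total successes = posterior α − prior α and total failures = posterior β − prior β.
Total across both batches: 23−8=15 clicks, 49−20=29 non-clicks.
Subtract the first batch: 15−11=4 clicks and 29−18=11 non-clicks.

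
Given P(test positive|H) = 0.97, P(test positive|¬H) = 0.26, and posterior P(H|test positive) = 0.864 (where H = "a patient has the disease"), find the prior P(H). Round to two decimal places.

In odds form, posterior odds = prior odds × likelihood ratio, so prior odds = posterior odds ÷ LR.
Posterior odds = 0.864/(1−0.864) = 6.3529. LR = 0.97/0.26 = 3.7308.
Prior odds = 6.3529/3.7308 = 1.7028, so P(H) = 1.7028/(1+1.7028) ≈ 0.63.

P(H) = 0.63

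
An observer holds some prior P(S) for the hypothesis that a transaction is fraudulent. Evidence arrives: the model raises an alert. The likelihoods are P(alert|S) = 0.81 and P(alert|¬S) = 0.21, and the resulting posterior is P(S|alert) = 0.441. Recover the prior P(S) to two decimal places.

Bayes' rule in odds form gives O(S|E) = O(S)·[P(E|S)/P(E|¬S)], hence O(S) = O(S|E)/LR.
Posterior odds = 0.441/(1−0.441) = 0.7889. LR = 0.81/0.21 = 3.8571.
Prior odds = 0.7889/3.8571 = 0.2045, so P(S) = 0.2045/(1+0.2045) ≈ 0.17.

P(S) = 0.17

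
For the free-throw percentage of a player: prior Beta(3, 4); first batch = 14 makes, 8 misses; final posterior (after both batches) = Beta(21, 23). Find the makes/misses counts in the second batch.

4 makes and 11 misses

Sequential conjugate updates are equivalent to a single update on the pooled data, so total successes = posterior α − prior α and total failures = posterior β − prior β.
Total across both batches: 21−3=18 makes, 23−4=19 misses.
Subtract the first batch: 18−14=4 makes and 19−8=11 misses.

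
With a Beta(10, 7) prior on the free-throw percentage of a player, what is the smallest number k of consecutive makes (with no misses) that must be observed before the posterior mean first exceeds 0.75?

After k makes and 0 misses the posterior is Beta(10+k, 7), with mean (10+k)/(10+7+k).
Set (10+k)/(17+k) > 0.75 and solve: k > (0.75·17 − 10)/(1 − 0.75) = 11.000.
The smallest integer exceeding 11.000 is 12, and checking k=12: (22)/(29) = 0.7586 > 0.75.

k = 12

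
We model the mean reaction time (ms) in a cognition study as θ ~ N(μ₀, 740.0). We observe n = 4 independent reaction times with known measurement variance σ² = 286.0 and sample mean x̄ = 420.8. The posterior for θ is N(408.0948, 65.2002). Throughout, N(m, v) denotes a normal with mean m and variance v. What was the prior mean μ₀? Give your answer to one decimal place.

μ₀ = 276.6

With known observation variance, the Normal–Normal posterior has precision τ_n = τ₀ + n/σ² and mean μ_n = (τ₀μ₀ + (n/σ²)x̄)/τ_n.
Here τ₀ = 1/740.0 = 0.001351 and τ_data = 4/286.0 = 0.013986, so τ_n = 0.015337.
Rearranging for μ₀: μ₀ = (μ_n·τ_n − τ_data·x̄)/τ₀ = (408.0948·0.015337 − 0.013986·420.8) / 0.001351 = 0.373641/0.001351 ≈ 276.6.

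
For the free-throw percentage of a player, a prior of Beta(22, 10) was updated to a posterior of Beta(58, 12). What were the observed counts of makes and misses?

36 makes and 2 misses

Beta is conjugate to the binomial likelihood: posterior = Beta(a+s, b+f).
Match parameters: s=58−22=36, f=12−10=2.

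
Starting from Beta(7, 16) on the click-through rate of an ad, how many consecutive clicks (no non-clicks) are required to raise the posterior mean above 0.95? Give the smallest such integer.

k = 298

After k clicks and 0 non-clicks the posterior is Beta(7+k, 16), with mean (7+k)/(7+16+k).
Set (7+k)/(23+k) > 0.95 and solve: k > (0.95·23 − 7)/(1 − 0.95) = 297.000.
The smallest integer exceeding 297.000 is 298, and checking k=298: (305)/(321) = 0.9502 > 0.95.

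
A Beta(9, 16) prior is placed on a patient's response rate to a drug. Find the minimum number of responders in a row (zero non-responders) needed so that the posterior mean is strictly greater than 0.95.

After k responders and 0 non-responders the posterior is Beta(9+k, 16), with mean (9+k)/(9+16+k).
Set (9+k)/(25+k) > 0.95 and solve: k > (0.95·25 − 9)/(1 − 0.95) = 295.000.
The smallest integer exceeding 295.000 is 296, and checking k=296: (305)/(321) = 0.9502 > 0.95.

k = 296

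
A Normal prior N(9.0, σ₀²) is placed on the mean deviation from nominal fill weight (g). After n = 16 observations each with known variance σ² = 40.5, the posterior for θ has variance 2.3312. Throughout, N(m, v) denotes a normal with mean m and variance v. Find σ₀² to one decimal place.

σ₀² = 29.5

Posterior precision equals prior precision plus data precision: 1/σ_n² = 1/σ₀² + n/σ².
So 1/σ₀² = 1/2.3312 − 16/40.5 = 0.428964 − 0.395062 = 0.033902.
Hence σ₀² = 1/0.033902 ≈ 29.5.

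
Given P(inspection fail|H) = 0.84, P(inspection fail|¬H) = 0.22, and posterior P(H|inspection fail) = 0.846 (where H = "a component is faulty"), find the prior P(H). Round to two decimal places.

P(H) = 0.59

Bayes' rule in odds form gives O(H|E) = O(H)·[P(E|H)/P(E|¬H)], hence O(H) = O(H|E)/LR.
Posterior odds = 0.846/(1−0.846) = 5.4935. LR = 0.84/0.22 = 3.8182.
Prior odds = 5.4935/3.8182 = 1.4388, so P(H) = 1.4388/(1+1.4388) ≈ 0.59.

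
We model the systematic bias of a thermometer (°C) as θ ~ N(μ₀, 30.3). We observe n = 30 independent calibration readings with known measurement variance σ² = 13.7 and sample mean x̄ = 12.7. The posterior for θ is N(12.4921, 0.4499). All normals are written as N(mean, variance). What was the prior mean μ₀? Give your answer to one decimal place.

The posterior mean is a precision-weighted average: μ_n = (τ₀μ₀ + τ_data·x̄)/(τ₀+τ_data), with τ₀=1/σ₀² and τ_data=n/σ².
Here τ₀ = 1/30.3 = 0.033003 and τ_data = 30/13.7 = 2.189781, so τ_n = 2.222784.
Rearranging for μ₀: μ₀ = (μ_n·τ_n − τ_data·x̄)/τ₀ = (12.4921·2.222784 − 2.189781·12.7) / 0.033003 = -0.042979/0.033003 ≈ -1.3.

μ₀ = -1.3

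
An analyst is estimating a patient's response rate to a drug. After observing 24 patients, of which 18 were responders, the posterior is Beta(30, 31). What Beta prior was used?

Beta(12, 25)

A Beta(α, β) prior with s successes and f failures in binomial data gives a Beta(α+s, β+f) posterior.
So α = 30 − 18 = 12 and β = 31 − 6 = 25.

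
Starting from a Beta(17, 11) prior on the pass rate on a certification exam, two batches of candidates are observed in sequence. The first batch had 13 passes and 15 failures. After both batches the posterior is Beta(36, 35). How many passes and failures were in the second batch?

Sequential conjugate updates are equivalent to a single update on the pooled data, so total successes = posterior α − prior α and total failures = posterior β − prior β.
Total across both batches: 36−17=19 passes, 35−11=24 failures.
Subtract the first batch: 19−13=6 passes and 24−15=9 failures.

6 passes and 9 failures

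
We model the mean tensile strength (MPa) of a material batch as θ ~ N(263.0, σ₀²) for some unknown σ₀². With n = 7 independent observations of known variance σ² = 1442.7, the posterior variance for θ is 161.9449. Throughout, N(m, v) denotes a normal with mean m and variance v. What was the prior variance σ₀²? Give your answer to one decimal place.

Posterior precision equals prior precision plus data precision: 1/σ_n² = 1/σ₀² + n/σ².
So 1/σ₀² = 1/161.9449 − 7/1442.7 = 0.006175 − 0.004852 = 0.001323.
Hence σ₀² = 1/0.001323 ≈ 755.9.

σ₀² = 755.9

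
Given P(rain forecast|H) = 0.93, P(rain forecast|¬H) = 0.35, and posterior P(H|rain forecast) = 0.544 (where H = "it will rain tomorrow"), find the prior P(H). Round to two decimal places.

P(H) = 0.31

Bayes' rule in odds form gives O(H|E) = O(H)·[P(E|H)/P(E|¬H)], hence O(H) = O(H|E)/LR.
Posterior odds = 0.544/(1−0.544) = 1.1930. LR = 0.93/0.35 = 2.6571.
Prior odds = 1.1930/2.6571 = 0.4490, so P(H) = 0.4490/(1+0.4490) ≈ 0.31.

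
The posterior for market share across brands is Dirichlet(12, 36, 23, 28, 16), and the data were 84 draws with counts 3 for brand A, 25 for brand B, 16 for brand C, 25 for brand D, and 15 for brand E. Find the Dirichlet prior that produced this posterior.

For a Dirichlet(α) prior with multinomial counts c, the posterior is Dirichlet(α + c) componentwise.
Subtract each count from the matching posterior parameter: 12−3=9, 36−25=11, 23−16=7, 28−25=3, 16−15=1.

Dirichlet(9, 11, 7, 3, 1)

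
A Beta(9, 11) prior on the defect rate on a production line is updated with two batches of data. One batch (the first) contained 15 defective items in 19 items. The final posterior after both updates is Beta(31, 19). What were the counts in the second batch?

7 defective items and 4 good items

Because Beta–binomial updating is additive in the counts, the combined data contributed (α_post−α_prior, β_post−β_prior) successes and failures.
Total across both batches: 31−9=22 defective items, 19−11=8 good items.
Subtract the first batch: 22−15=7 defective items and 8−4=4 good items.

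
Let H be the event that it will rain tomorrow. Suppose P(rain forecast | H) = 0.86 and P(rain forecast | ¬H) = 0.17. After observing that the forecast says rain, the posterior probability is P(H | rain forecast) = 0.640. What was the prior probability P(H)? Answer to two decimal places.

P(H) = 0.26

Bayes' rule in odds form gives O(H|E) = O(H)·[P(E|H)/P(E|¬H)], hence O(H) = O(H|E)/LR.
Posterior odds = 0.640/(1−0.640) = 1.7778. LR = 0.86/0.17 = 5.0588.
Prior odds = 1.7778/5.0588 = 0.3514, so P(H) = 0.3514/(1+0.3514) ≈ 0.26.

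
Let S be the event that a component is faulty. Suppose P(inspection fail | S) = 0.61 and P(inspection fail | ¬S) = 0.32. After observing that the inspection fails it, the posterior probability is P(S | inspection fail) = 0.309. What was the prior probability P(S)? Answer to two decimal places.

Bayes' rule in odds form gives O(S|E) = O(S)·[P(E|S)/P(E|¬S)], hence O(S) = O(S|E)/LR.
Posterior odds = 0.309/(1−0.309) = 0.4472. LR = 0.61/0.32 = 1.9062.
Prior odds = 0.4472/1.9062 = 0.2346, so P(S) = 0.2346/(1+0.2346) ≈ 0.19.

P(S) = 0.19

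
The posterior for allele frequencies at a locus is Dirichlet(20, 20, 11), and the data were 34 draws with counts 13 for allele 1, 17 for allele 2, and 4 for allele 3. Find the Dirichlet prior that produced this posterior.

For a Dirichlet(α) prior with multinomial counts c, the posterior is Dirichlet(α + c) componentwise.
Subtract each count from the matching posterior parameter: 20−13=7, 20−17=3, 11−4=7.

Dirichlet(7, 3, 7)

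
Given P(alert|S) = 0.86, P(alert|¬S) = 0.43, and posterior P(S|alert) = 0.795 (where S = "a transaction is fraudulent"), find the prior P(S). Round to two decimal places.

In odds form, posterior odds = prior odds × likelihood ratio, so prior odds = posterior odds ÷ LR.
Posterior odds = 0.795/(1−0.795) = 3.8780. LR = 0.86/0.43 = 2.0000.
Prior odds = 3.8780/2.0000 = 1.9390, so P(S) = 1.9390/(1+1.9390) ≈ 0.66.

P(S) = 0.66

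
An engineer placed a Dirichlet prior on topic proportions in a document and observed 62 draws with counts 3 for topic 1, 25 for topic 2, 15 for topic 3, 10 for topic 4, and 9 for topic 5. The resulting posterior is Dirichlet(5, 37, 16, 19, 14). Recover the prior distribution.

Dirichlet(2, 12, 1, 9, 5)

For a Dirichlet(α) prior with multinomial counts c, the posterior is Dirichlet(α + c) componentwise.
Subtract each count from the matching posterior parameter: 5−3=2, 37−25=12, 16−15=1, 19−10=9, 14−9=5.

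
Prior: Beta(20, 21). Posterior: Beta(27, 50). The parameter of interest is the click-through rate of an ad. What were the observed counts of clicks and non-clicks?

Beta is conjugate to the binomial likelihood: posterior = Beta(a+s, b+f).
So s = 27 − 20 = 7 and f = 50 − 21 = 29.

7 clicks and 29 non-clicks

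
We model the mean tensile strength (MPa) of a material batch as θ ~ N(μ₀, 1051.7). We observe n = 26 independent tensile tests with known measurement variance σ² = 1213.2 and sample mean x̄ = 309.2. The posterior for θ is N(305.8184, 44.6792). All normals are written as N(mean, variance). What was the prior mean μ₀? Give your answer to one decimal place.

μ₀ = 229.6

The posterior mean is a precision-weighted average: μ_n = (τ₀μ₀ + τ_data·x̄)/(τ₀+τ_data), with τ₀=1/σ₀² and τ_data=n/σ².
Here τ₀ = 1/1051.7 = 0.000951 and τ_data = 26/1213.2 = 0.021431, so τ_n = 0.022382.
Rearranging for μ₀: μ₀ = (μ_n·τ_n − τ_data·x̄)/τ₀ = (305.8184·0.022382 − 0.021431·309.2) / 0.000951 = 0.218362/0.000951 ≈ 229.6.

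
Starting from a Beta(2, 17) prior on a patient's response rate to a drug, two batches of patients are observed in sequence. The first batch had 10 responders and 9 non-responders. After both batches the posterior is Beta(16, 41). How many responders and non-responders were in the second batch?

Because Beta–binomial updating is additive in the counts, the combined data contributed (α_post−α_prior, β_post−β_prior) successes and failures.
Total across both batches: 16−2=14 responders, 41−17=24 non-responders.
Subtract the first batch: 14−10=4 responders and 24−9=15 non-responders.

4 responders and 15 non-responders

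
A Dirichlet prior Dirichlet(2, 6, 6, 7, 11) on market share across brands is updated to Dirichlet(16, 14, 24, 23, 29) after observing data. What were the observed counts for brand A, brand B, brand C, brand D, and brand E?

counts (14, 8, 18, 16, 18)

For a Dirichlet(α) prior with multinomial counts c, the posterior is Dirichlet(α + c) componentwise.
Counts are posterior − prior componentwise: 16−2=14, 14−6=8, 24−6=18, 23−7=16, 29−11=18.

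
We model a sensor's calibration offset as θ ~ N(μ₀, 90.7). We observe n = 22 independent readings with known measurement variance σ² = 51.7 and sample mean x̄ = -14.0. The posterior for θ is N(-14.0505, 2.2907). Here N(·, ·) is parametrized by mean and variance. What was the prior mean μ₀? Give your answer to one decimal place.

The posterior mean is a precision-weighted average: μ_n = (τ₀μ₀ + τ_data·x̄)/(τ₀+τ_data), with τ₀=1/σ₀² and τ_data=n/σ².
Here τ₀ = 1/90.7 = 0.011025 and τ_data = 22/51.7 = 0.425532, so τ_n = 0.436557.
Rearranging for μ₀: μ₀ = (μ_n·τ_n − τ_data·x̄)/τ₀ = (-14.0505·0.436557 − 0.425532·-14.0) / 0.011025 = -0.176396/0.011025 ≈ -16.0.

μ₀ = -16.0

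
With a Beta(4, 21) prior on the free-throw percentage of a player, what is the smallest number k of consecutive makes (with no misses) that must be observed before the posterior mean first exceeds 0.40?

k = 11

After k makes and 0 misses the posterior is Beta(4+k, 21), with mean (4+k)/(4+21+k).
Set (4+k)/(25+k) > 0.40 and solve: k > (0.40·25 − 4)/(1 − 0.40) = 10.000.
The smallest integer exceeding 10.000 is 11, and checking k=11: (15)/(36) = 0.4167 > 0.40.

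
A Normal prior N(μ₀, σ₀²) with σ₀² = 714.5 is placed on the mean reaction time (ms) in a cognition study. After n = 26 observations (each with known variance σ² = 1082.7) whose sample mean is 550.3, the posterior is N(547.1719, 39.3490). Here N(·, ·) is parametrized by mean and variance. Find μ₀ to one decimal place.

The posterior mean is a precision-weighted average: μ_n = (τ₀μ₀ + τ_data·x̄)/(τ₀+τ_data), with τ₀=1/σ₀² and τ_data=n/σ².
Here τ₀ = 1/714.5 = 0.001400 and τ_data = 26/1082.7 = 0.024014, so τ_n = 0.025414.
Rearranging for μ₀: μ₀ = (μ_n·τ_n − τ_data·x̄)/τ₀ = (547.1719·0.025414 − 0.024014·550.3) / 0.001400 = 0.690922/0.001400 ≈ 493.5.

μ₀ = 493.5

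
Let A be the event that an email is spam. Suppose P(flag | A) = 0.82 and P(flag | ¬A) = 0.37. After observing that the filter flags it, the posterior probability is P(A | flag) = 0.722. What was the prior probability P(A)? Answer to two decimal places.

P(A) = 0.54

In odds form, posterior odds = prior odds × likelihood ratio, so prior odds = posterior odds ÷ LR.
Posterior odds = 0.722/(1−0.722) = 2.5971. LR = 0.82/0.37 = 2.2162.
Prior odds = 2.5971/2.2162 = 1.1719, so P(A) = 1.1719/(1+1.1719) ≈ 0.54.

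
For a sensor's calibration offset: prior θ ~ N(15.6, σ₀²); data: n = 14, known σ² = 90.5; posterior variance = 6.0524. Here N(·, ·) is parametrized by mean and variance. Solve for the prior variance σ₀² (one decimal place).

For the Normal–Normal model with known σ², precisions add: τ_n = τ₀ + n/σ².
So 1/σ₀² = 1/6.0524 − 14/90.5 = 0.165224 − 0.154696 = 0.010528.
Hence σ₀² = 1/0.010528 ≈ 95.0.

σ₀² = 95.0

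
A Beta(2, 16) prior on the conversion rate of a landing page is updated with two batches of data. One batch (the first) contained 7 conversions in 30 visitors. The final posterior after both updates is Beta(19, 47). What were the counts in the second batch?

10 conversions and 8 bounces

Because Beta–binomial updating is additive in the counts, the combined data contributed (α_post−α_prior, β_post−β_prior) successes and failures.
Total across both batches: 19−2=17 conversions, 47−16=31 bounces.
Subtract the first batch: 17−7=10 conversions and 31−23=8 bounces.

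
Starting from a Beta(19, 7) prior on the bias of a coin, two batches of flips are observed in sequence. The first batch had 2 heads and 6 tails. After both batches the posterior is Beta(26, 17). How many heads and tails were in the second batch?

5 heads and 4 tails

Sequential conjugate updates are equivalent to a single update on the pooled data, so total successes = posterior α − prior α and total failures = posterior β − prior β.
Total across both batches: 26−19=7 heads, 17−7=10 tails.
Subtract the first batch: 7−2=5 heads and 10−6=4 tails.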